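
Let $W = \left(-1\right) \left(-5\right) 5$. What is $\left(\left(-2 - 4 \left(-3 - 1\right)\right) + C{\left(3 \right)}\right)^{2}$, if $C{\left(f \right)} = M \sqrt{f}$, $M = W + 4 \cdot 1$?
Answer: $2719 + 812 \sqrt{3} \approx 4125.4$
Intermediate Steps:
$W = 25$ ($W = 5 \cdot 5 = 25$)
$M = 29$ ($M = 25 + 4 \cdot 1 = 25 + 4 = 29$)
$C{\left(f \right)} = 29 \sqrt{f}$
$\left(\left(-2 - 4 \left(-3 - 1\right)\right) + C{\left(3 \right)}\right)^{2} = \left(\left(-2 - 4 \left(-3 - 1\right)\right) + 29 \sqrt{3}\right)^{2} = \left(\left(-2 - -16\right) + 29 \sqrt{3}\right)^{2} = \left(\left(-2 + 16\right) + 29 \sqrt{3}\right)^{2} = \left(14 + 29 \sqrt{3}\right)^{2}$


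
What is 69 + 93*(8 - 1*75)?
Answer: -6162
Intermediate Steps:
69 + 93*(8 - 1*75) = 69 + 93*(8 - 75) = 69 + 93*(-67) = 69 - 6231 = -6162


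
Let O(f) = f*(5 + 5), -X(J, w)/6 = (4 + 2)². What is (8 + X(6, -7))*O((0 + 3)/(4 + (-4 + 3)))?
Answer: -2080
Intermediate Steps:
X(J, w) = -216 (X(J, w) = -6*(4 + 2)² = -6*6² = -6*36 = -216)
O(f) = 10*f (O(f) = f*10 = 10*f)
(8 + X(6, -7))*O((0 + 3)/(4 + (-4 + 3))) = (8 - 216)*(10*((0 + 3)/(4 + (-4 + 3)))) = -2080*3/(4 - 1) = -2080*3/3 = -2080*3*(⅓) = -2080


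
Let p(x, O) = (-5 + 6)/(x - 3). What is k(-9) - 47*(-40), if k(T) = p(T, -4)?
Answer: 22559/12 ≈ 1879.9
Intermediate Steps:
p(x, O) = 1/(-3 + x)
k(T) = 1/(-3 + T)
k(-9) - 47*(-40) = 1/(-3 - 9) - 47*(-40) = 1/(-12) + 1880 = -1/12 + 1880 = 22559/12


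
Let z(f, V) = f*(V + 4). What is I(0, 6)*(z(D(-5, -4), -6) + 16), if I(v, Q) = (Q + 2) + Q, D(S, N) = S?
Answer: 364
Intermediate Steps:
z(f, V) = f*(4 + V)
I(v, Q) = 2 + 2*Q (I(v, Q) = (2 + Q) + Q = 2 + 2*Q)
I(0, 6)*(z(D(-5, -4), -6) + 16) = (2 + 2*6)*(-5*(4 - 6) + 16) = (2 + 12)*(-5*(-2) + 16) = 14*(10 + 16) = 14*26 = 364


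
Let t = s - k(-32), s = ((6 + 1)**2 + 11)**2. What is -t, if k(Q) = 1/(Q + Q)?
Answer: -230401/64 ≈ -3600.0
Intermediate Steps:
k(Q) = 1/(2*Q)
s = 3600 (s = (7**2 + 11)**2 = (49 + 11)**2 = 60**2 = 3600)
t = 230401/64 (t = 3600 - 1/(2*(-32)) = 3600 - (-1)/(2*32) = 3600 - 1*(-1/64) = 3600 + 1/64 = 230401/64 ≈ 3600.0)
-t = -1*230401/64 = -230401/64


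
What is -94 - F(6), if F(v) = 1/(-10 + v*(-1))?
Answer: -1503/16 ≈ -93.938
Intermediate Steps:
F(v) = 1/(-10 - v)
-94 - F(6) = -94 - (-1)/(10 + 6) = -94 - (-1)/16 = -94 - 1*(-1/16) = -94 + 1/16 = -1503/16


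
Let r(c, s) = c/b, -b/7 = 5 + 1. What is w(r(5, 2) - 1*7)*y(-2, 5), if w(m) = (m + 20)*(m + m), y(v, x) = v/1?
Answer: 161759/441 ≈ 366.80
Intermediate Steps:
y(v, x) = v (y(v, x) = v*1 = v)
b = -42 (b = -7*(5 + 1) = -7*6 = -42)
r(c, s) = -c/42 (r(c, s) = c/(-42) = c*(-1/42) = -c/42)
w(m) = 2*m*(20 + m) (w(m) = (20 + m)*(2*m) = 2*m*(20 + m))
w(r(5, 2) - 1*7)*y(-2, 5) = (2*(-1/42*5 - 1*7)*(20 + (-1/42*5 - 1*7)))*(-2) = (2*(-5/42 - 7)*(20 + (-5/42 - 7)))*(-2) = (2*(-299/42)*(20 - 299/42))*(-2) = (2*(-299/42)*(541/42))*(-2) = -161759/882*(-2) = 161759/441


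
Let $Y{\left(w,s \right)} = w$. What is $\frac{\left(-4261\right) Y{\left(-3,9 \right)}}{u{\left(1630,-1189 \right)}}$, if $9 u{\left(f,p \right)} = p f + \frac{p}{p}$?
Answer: $- \frac{12783}{215341} \approx -0.059362$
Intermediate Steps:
$u{\left(f,p \right)} = \frac{1}{9} + \frac{f p}{9}$ ($u{\left(f,p \right)} = \frac{p f + \frac{p}{p}}{9} = \frac{f p + 1}{9} = \frac{1 + f p}{9} = \frac{1}{9} + \frac{f p}{9}$)
$\frac{\left(-4261\right) Y{\left(-3,9 \right)}}{u{\left(1630,-1189 \right)}} = \frac{\left(-4261\right) \left(-3\right)}{\frac{1}{9} + \frac{1}{9} \cdot 1630 \left(-1189\right)} = \frac{12783}{\frac{1}{9} - \frac{1938070}{9}} = \frac{12783}{-215341} = 12783 \left(- \frac{1}{215341}\right) = - \frac{12783}{215341}$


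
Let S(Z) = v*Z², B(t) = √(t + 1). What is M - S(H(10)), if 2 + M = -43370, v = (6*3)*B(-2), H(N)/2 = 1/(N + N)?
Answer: -43372 - 9*I/50 ≈ -43372.0 - 0.18*I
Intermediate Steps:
B(t) = √(1 + t)
H(N) = 1/N (H(N) = 2/(N + N) = 2/((2*N)) = 2*(1/(2*N)) = 1/N)
v = 18*I (v = (6*3)*√(1 - 2) = 18*√(-1) = 18*I ≈ 18.0*I)
M = -43372 (M = -2 - 43370 = -43372)
S(Z) = 18*I*Z² (S(Z) = (18*I)*Z² = 18*I*Z²)
M - S(H(10)) = -43372 - 18*I*(1/10)² = -43372 - 18*I*(⅒)² = -43372 - 18*I/100 = -43372 - 9*I/50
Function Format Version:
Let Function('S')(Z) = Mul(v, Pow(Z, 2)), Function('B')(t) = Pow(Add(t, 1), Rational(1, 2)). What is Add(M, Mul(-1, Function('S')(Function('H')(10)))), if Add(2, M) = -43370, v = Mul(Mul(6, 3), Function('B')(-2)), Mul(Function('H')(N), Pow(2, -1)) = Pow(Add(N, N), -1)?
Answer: Add(-43372, Mul(Rational(-9, 50), I)) ≈ Add(-43372., Mul(-0.18000, I))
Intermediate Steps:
Function('B')(t) = Pow(Add(1, t), Rational(1, 2))
Function('H')(N) = Pow(N, -1) (Function('H')(N) = Mul(2, Pow(Add(N, N), -1)) = Mul(2, Pow(Mul(2, N), -1)) = Mul(2, Mul(Rational(1, 2), Pow(N, -1))) = Pow(N, -1))
v = Mul(18, I) (v = Mul(Mul(6, 3), Pow(Add(1, -2), Rational(1, 2))) = Mul(18, Pow(-1, Rational(1, 2))) = Mul(18, I) ≈ Mul(18.000, I))
M = -43372 (M = Add(-2, -43370) = -43372)
Function('S')(Z) = Mul(18, I, Pow(Z, 2)) (Function('S')(Z) = Mul(Mul(18, I), Pow(Z, 2)) = Mul(18, I, Pow(Z, 2)))
Add(M, Mul(-1, Function('S')(Function('H')(10)))) = Add(-43372, Mul(-1, Mul(18, I, Pow(Pow(10, -1), 2)))) = Add(-43372, Mul(-1, Mul(18, I, Pow(Rational(1, 10), 2)))) = Add(-43372, Mul(-1, Mul(18, I, Rational(1, 100)))) = Add(-43372, Mul(-1, Mul(Rational(9, 50), I))) = Add(-43372, Mul(Rational(-9, 50), I))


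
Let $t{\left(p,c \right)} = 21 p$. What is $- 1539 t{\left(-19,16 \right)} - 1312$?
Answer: $612749$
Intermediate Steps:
$- 1539 t{\left(-19,16 \right)} - 1312 = - 1539 \cdot 21 \left(-19\right) - 1312 = \left(-1539\right) \left(-399\right) - 1312 = 614061 - 1312 = 612749$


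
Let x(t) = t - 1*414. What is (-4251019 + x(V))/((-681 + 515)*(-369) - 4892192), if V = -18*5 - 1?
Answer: 2125762/2415469 ≈ 0.88006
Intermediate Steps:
V = -91 (V = -90 - 1 = -91)
x(t) = -414 + t (x(t) = t - 414 = -414 + t)
(-4251019 + x(V))/((-681 + 515)*(-369) - 4892192) = (-4251019 + (-414 - 91))/((-681 + 515)*(-369) - 4892192) = (-4251019 - 505)/(-166*(-369) - 4892192) = -4251524/(61254 - 4892192) = -4251524/(-4830938) = -4251524*(-1/4830938) = 2125762/2415469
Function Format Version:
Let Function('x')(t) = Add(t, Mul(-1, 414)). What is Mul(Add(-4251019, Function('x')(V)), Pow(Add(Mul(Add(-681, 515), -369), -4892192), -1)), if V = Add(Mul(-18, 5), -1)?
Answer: Rational(2125762, 2415469) ≈ 0.88006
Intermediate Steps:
V = -91 (V = Add(-90, -1) = -91)
Function('x')(t) = Add(-414, t) (Function('x')(t) = Add(t, -414) = Add(-414, t))
Mul(Add(-4251019, Function('x')(V)), Pow(Add(Mul(Add(-681, 515), -369), -4892192), -1)) = Mul(Add(-4251019, Add(-414, -91)), Pow(Add(Mul(Add(-681, 515), -369), -4892192), -1)) = Mul(Add(-4251019, -505), Pow(Add(Mul(-166, -369), -4892192), -1)) = Mul(-4251524, Pow(Add(61254, -4892192), -1)) = Mul(-4251524, Pow(-4830938, -1)) = Mul(-4251524, Rational(-1, 4830938)) = Rational(2125762, 2415469)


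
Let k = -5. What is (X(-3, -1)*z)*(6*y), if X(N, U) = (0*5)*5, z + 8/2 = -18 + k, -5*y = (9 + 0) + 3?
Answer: 0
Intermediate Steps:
y = -12/5 (y = -((9 + 0) + 3)/5 = -(9 + 3)/5 = -⅕*12 = -12/5 ≈ -2.4000)
z = -27 (z = -4 + (-18 - 5) = -4 - 23 = -27)
X(N, U) = 0 (X(N, U) = 0*5 = 0)
(X(-3, -1)*z)*(6*y) = (0*(-27))*(6*(-12/5)) = 0*(-72/5) = 0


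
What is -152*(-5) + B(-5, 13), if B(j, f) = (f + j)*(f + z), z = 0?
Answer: 864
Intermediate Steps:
B(j, f) = f*(f + j) (B(j, f) = (f + j)*(f + 0) = (f + j)*f = f*(f + j))
-152*(-5) + B(-5, 13) = -152*(-5) + 13*(13 - 5) = 760 + 13*8 = 760 + 104 = 864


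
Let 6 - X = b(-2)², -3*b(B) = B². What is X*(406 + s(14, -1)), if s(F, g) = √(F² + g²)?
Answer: 15428/9 + 38*√197/9 ≈ 1773.5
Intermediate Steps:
b(B) = -B²/3
X = 38/9 (X = 6 - (-⅓*(-2)²)² = 6 - (-⅓*4)² = 6 - (-4/3)² = 6 - 1*16/9 = 6 - 16/9 = 38/9 ≈ 4.2222)
X*(406 + s(14, -1)) = 38*(406 + √(14² + (-1)²))/9 = 38*(406 + √(196 + 1))/9 = 38*(406 + √197)/9 = 15428/9 + 38*√197/9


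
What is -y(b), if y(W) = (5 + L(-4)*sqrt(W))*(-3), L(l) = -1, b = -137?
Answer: 15 - 3*I*sqrt(137) ≈ 15.0 - 35.114*I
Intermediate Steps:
y(W) = -15 + 3*sqrt(W) (y(W) = (5 - sqrt(W))*(-3) = -15 + 3*sqrt(W))
-y(b) = -(-15 + 3*sqrt(-137)) = -(-15 + 3*(I*sqrt(137))) = -(-15 + 3*I*sqrt(137)) = 15 - 3*I*sqrt(137)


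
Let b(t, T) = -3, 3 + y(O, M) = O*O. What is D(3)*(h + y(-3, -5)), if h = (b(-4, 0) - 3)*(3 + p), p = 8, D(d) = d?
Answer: -180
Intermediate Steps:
y(O, M) = -3 + O**2 (y(O, M) = -3 + O*O = -3 + O**2)
h = -66 (h = (-3 - 3)*(3 + 8) = -6*11 = -66)
D(3)*(h + y(-3, -5)) = 3*(-66 + (-3 + (-3)**2)) = 3*(-66 + (-3 + 9)) = 3*(-66 + 6) = 3*(-60) = -180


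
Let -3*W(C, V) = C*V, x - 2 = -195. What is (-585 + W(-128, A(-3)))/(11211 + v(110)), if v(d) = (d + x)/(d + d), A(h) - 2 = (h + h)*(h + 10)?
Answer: -1512500/7399011 ≈ -0.20442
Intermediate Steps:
x = -193 (x = 2 - 195 = -193)
A(h) = 2 + 2*h*(10 + h) (A(h) = 2 + (h + h)*(h + 10) = 2 + (2*h)*(10 + h) = 2 + 2*h*(10 + h))
W(C, V) = -C*V/3
v(d) = (-193 + d)/(2*d) (v(d) = (d - 193)/(d + d) = (-193 + d)/((2*d)) = (-193 + d)*(1/(2*d)) = (-193 + d)/(2*d))
(-585 + W(-128, A(-3)))/(11211 + v(110)) = (-585 - 1/3*(-128)*(2 + 2*(-3)**2 + 20*(-3)))/(11211 + (1/2)*(-193 + 110)/110) = (-585 - 1/3*(-128)*(2 + 2*9 - 60))/(11211 + (1/2)*(1/110)*(-83)) = (-585 - 1/3*(-128)*(2 + 18 - 60))/(11211 - 83/220) = (-585 - 1/3*(-128)*(-40))/(2466337/220) = (-585 - 5120/3)*(220/2466337) = -6875/3*220/2466337 = -1512500/7399011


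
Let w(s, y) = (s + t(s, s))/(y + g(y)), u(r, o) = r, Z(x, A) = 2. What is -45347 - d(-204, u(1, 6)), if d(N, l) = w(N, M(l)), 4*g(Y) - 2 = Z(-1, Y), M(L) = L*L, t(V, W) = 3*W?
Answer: -44939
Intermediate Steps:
M(L) = L²
g(Y) = 1 (g(Y) = ½ + (¼)*2 = ½ + ½ = 1)
w(s, y) = 4*s/(1 + y) (w(s, y) = (s + 3*s)/(y + 1) = (4*s)/(1 + y) = 4*s/(1 + y))
d(N, l) = 4*N/(1 + l²)
-45347 - d(-204, u(1, 6)) = -45347 - 4*(-204)/(1 + 1²) = -45347 - 4*(-204)/(1 + 1) = -45347 - 4*(-204)/2 = -45347 - 1*(-408) = -45347 + 408 = -44939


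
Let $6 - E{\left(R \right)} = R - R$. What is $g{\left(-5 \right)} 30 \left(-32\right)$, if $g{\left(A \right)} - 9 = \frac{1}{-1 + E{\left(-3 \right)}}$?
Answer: $-8832$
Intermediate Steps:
$E{\left(R \right)} = 6$ ($E{\left(R \right)} = 6 - \left(R - R\right) = 6 - 0 = 6 + 0 = 6$)
$g{\left(A \right)} = \frac{46}{5}$ ($g{\left(A \right)} = 9 + \frac{1}{-1 + 6} = 9 + \frac{1}{5} = \frac{46}{5}$)
$g{\left(-5 \right)} 30 \left(-32\right) = \frac{46}{5} \cdot 30 \left(-32\right) = 276 \left(-32\right) = -8832$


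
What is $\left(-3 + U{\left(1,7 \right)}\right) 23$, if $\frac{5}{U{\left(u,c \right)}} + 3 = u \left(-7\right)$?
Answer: $- \frac{161}{2} \approx -80.5$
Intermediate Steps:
$U{\left(u,c \right)} = \frac{5}{-3 - 7 u}$ ($U{\left(u,c \right)} = \frac{5}{-3 + u \left(-7\right)} = \frac{5}{-3 - 7 u}$)
$\left(-3 + U{\left(1,7 \right)}\right) 23 = \left(-3 - \frac{5}{3 + 7 \cdot 1}\right) 23 = \left(-3 - \frac{5}{3 + 7}\right) 23 = \left(-3 - \frac{5}{10}\right) 23 = \left(-3 - \frac{1}{2}\right) 23 = \left(- \frac{7}{2}\right) 23 = - \frac{161}{2}$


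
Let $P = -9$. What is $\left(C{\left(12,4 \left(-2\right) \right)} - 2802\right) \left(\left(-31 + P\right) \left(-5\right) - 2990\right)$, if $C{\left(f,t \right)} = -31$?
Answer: $7904070$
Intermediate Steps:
$\left(C{\left(12,4 \left(-2\right) \right)} - 2802\right) \left(\left(-31 + P\right) \left(-5\right) - 2990\right) = \left(-31 - 2802\right) \left(\left(-31 - 9\right) \left(-5\right) - 2990\right) = - 2833 \left(\left(-40\right) \left(-5\right) - 2990\right) = - 2833 \left(200 - 2990\right) = \left(-2833\right) \left(-2790\right) = 7904070$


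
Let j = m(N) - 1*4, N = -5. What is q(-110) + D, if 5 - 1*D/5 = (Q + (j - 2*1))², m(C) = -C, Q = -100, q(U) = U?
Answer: -51090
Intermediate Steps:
j = 1 (j = -1*(-5) - 1*4 = 5 - 4 = 1)
D = -50980 (D = 25 - 5*(-100 + (1 - 2*1))² = 25 - 5*(-100 + (1 - 2))² = 25 - 5*(-100 - 1)² = 25 - 5*(-101)² = 25 - 5*10201 = 25 - 51005 = -50980)
q(-110) + D = -110 - 50980 = -51090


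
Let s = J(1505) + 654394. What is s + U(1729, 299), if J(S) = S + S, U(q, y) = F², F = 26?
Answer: 658080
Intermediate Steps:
U(q, y) = 676 (U(q, y) = 26² = 676)
J(S) = 2*S
s = 657404 (s = 2*1505 + 654394 = 3010 + 654394 = 657404)
s + U(1729, 299) = 657404 + 676 = 658080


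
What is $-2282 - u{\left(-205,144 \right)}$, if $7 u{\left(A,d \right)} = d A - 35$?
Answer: $\frac{13581}{7} \approx 1940.1$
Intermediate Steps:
$u{\left(A,d \right)} = -5 + \frac{A d}{7}$ ($u{\left(A,d \right)} = \frac{d A - 35}{7} = \frac{A d - 35}{7} = \frac{-35 + A d}{7} = -5 + \frac{A d}{7}$)
$-2282 - u{\left(-205,144 \right)} = -2282 - \left(-5 + \frac{1}{7} \left(-205\right) 144\right) = -2282 - \left(-5 - \frac{29520}{7}\right) = -2282 - - \frac{29555}{7} = -2282 + \frac{29555}{7} = \frac{13581}{7}$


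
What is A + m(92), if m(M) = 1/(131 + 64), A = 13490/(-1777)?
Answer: -2628773/346515 ≈ -7.5863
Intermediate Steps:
A = -13490/1777 (A = 13490*(-1/1777) = -13490/1777 ≈ -7.5914)
m(M) = 1/195
A + m(92) = -13490/1777 + 1/195 = -2628773/346515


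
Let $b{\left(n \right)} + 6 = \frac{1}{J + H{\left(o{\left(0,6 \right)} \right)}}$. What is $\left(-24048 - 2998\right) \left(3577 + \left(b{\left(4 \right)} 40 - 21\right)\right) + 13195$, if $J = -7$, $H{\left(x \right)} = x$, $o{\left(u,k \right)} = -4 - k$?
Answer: $- \frac{1523330957}{17} \approx -8.9608 \cdot 10^{7}$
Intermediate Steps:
$b{\left(n \right)} = - \frac{103}{17}$ ($b{\left(n \right)} = -6 + \frac{1}{-7 - 10} = -6 + \frac{1}{-17} = -6 - \frac{1}{17} = - \frac{103}{17}$)
$\left(-24048 - 2998\right) \left(3577 + \left(b{\left(4 \right)} 40 - 21\right)\right) + 13195 = \left(-24048 - 2998\right) \left(3577 - \frac{4477}{17}\right) + 13195 = - 27046 \left(3577 - \frac{4477}{17}\right) + 13195 = \left(-27046\right) \frac{56332}{17} + 13195 = - \frac{1523555272}{17} + 13195 = - \frac{1523330957}{17}$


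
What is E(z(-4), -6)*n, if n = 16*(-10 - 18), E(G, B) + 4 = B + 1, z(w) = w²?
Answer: 4032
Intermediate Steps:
E(G, B) = -3 + B (E(G, B) = -4 + (B + 1) = -4 + (1 + B) = -3 + B)
n = -448 (n = 16*(-28) = -448)
E(z(-4), -6)*n = (-3 - 6)*(-448) = -9*(-448) = 4032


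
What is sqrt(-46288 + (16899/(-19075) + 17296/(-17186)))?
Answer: I*sqrt(49746768965930476713)/32782295 ≈ 215.15*I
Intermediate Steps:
sqrt(-46288 + (16899/(-19075) + 17296/(-17186))) = sqrt(-46288 + (16899*(-1/19075) + 17296*(-1/17186))) = sqrt(-46288 + (-16899/19075 - 8648/8593)) = sqrt(-46288 - 310173707/163911475) = sqrt(-7587444528507/163911475) = I*sqrt(49746768965930476713)/32782295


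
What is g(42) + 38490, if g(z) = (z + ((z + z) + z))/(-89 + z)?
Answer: 1808862/47 ≈ 38486.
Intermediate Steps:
g(z) = 4*z/(-89 + z) (g(z) = (z + (2*z + z))/(-89 + z) = (z + 3*z)/(-89 + z) = (4*z)/(-89 + z) = 4*z/(-89 + z))
g(42) + 38490 = 4*42/(-89 + 42) + 38490 = 4*42/(-47) + 38490 = 4*42*(-1/47) + 38490 = -168/47 + 38490 = 1808862/47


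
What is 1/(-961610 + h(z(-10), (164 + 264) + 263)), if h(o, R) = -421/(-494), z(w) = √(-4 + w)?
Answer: -494/475034919 ≈ -1.0399e-6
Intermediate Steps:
h(o, R) = 421/494 (h(o, R) = -421*(-1/494) = 421/494)
1/(-961610 + h(z(-10), (164 + 264) + 263)) = 1/(-961610 + 421/494) = 1/(-475034919/494) = -494/475034919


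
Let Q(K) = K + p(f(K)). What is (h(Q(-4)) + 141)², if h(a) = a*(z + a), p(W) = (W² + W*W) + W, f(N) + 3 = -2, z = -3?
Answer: 2886601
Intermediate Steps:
f(N) = -5 (f(N) = -3 - 2 = -5)
p(W) = W + 2*W² (p(W) = (W² + W²) + W = 2*W² + W = W + 2*W²)
Q(K) = 45 + K (Q(K) = K - 5*(1 + 2*(-5)) = K - 5*(1 - 10) = K - 5*(-9) = K + 45 = 45 + K)
h(a) = a*(-3 + a)
(h(Q(-4)) + 141)² = ((45 - 4)*(-3 + (45 - 4)) + 141)² = (41*(-3 + 41) + 141)² = (41*38 + 141)² = (1558 + 141)² = 1699² = 2886601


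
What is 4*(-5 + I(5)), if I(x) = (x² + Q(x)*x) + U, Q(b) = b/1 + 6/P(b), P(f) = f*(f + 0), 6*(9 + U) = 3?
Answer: 754/5 ≈ 150.80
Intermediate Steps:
U = -17/2 (U = -9 + (⅙)*3 = -9 + ½ = -17/2 ≈ -8.5000)
P(f) = f² (P(f) = f*f = f²)
Q(b) = b + 6/b² (Q(b) = b/1 + 6/(b²) = b*1 + 6/b² = b + 6/b²)
I(x) = -17/2 + x² + x*(x + 6/x²) (I(x) = (x² + (x + 6/x²)*x) - 17/2 = (x² + x*(x + 6/x²)) - 17/2 = -17/2 + x² + x*(x + 6/x²))
4*(-5 + I(5)) = 4*(-5 + (-17/2 + 2*5² + 6/5)) = 4*(-5 + (-17/2 + 2*25 + 6*(⅕))) = 4*(-5 + (-17/2 + 50 + 6/5)) = 4*(-5 + 427/10) = 4*(377/10) = 754/5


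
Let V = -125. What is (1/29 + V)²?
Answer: 13133376/841 ≈ 15616.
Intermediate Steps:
(1/29 + V)² = (1/29 - 125)² = (-3624/29)² = 13133376/841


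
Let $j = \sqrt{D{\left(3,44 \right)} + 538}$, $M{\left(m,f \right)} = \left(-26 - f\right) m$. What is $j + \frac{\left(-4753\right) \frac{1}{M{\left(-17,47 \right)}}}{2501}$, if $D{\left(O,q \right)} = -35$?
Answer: $- \frac{4753}{3103741} + \sqrt{503} \approx 22.426$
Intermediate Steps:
$M{\left(m,f \right)} = m \left(-26 - f\right)$
$j = \sqrt{503}$ ($j = \sqrt{-35 + 538} = \sqrt{503} \approx 22.428$)
$j + \frac{\left(-4753\right) \frac{1}{M{\left(-17,47 \right)}}}{2501} = \sqrt{503} + \frac{\left(-4753\right) \frac{1}{\left(-1\right) \left(-17\right) \left(26 + 47\right)}}{2501} = \sqrt{503} + - \frac{4753}{\left(-1\right) \left(-17\right) 73} \cdot \frac{1}{2501} = \sqrt{503} + - \frac{4753}{1241} \cdot \frac{1}{2501} = \sqrt{503} + \left(-4753\right) \frac{1}{1241} \cdot \frac{1}{2501} = \sqrt{503} - \frac{4753}{3103741} = - \frac{4753}{3103741} + \sqrt{503}$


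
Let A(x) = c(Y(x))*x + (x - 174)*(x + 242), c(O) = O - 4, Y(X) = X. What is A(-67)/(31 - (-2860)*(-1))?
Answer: 37418/2829 ≈ 13.227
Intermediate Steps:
c(O) = -4 + O
A(x) = x*(-4 + x) + (-174 + x)*(242 + x) (A(x) = (-4 + x)*x + (x - 174)*(x + 242) = x*(-4 + x) + (-174 + x)*(242 + x))
A(-67)/(31 - (-2860)*(-1)) = (-42108 + 2*(-67)**2 + 64*(-67))/(31 - (-2860)*(-1)) = (-42108 + 2*4489 - 4288)/(31 - 130*22) = (-42108 + 8978 - 4288)/(31 - 2860) = -37418/(-2829) = -37418*(-1/2829) = 37418/2829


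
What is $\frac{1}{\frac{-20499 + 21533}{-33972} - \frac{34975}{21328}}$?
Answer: $- \frac{181138704}{302555963} \approx -0.59869$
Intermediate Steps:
$\frac{1}{\frac{-20499 + 21533}{-33972} - \frac{34975}{21328}} = \frac{1}{1034 \left(- \frac{1}{33972}\right) - \frac{34975}{21328}} = \frac{1}{- \frac{517}{16986} - \frac{34975}{21328}} = \frac{1}{- \frac{302555963}{181138704}} = - \frac{181138704}{302555963}$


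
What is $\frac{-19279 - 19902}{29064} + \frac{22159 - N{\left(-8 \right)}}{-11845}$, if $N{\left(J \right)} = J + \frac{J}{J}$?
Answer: $- \frac{1108331569}{344263080} \approx -3.2194$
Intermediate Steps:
$N{\left(J \right)} = 1 + J$ ($N{\left(J \right)} = J + 1 = 1 + J$)
$\frac{-19279 - 19902}{29064} + \frac{22159 - N{\left(-8 \right)}}{-11845} = \frac{-19279 - 19902}{29064} + \frac{22159 - \left(1 - 8\right)}{-11845} = \left(-39181\right) \frac{1}{29064} + \left(22159 - -7\right) \left(- \frac{1}{11845}\right) = - \frac{39181}{29064} + \left(22159 + 7\right) \left(- \frac{1}{11845}\right) = - \frac{39181}{29064} + 22166 \left(- \frac{1}{11845}\right) = - \frac{39181}{29064} - \frac{22166}{11845} = - \frac{1108331569}{344263080}$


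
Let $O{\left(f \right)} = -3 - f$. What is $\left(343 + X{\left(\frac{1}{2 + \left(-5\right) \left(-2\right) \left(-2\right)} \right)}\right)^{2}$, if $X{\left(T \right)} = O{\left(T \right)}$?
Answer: $\frac{37466641}{324} \approx 1.1564 \cdot 10^{5}$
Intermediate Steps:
$X{\left(T \right)} = -3 - T$
$\left(343 + X{\left(\frac{1}{2 + \left(-5\right) \left(-2\right) \left(-2\right)} \right)}\right)^{2} = \left(343 - \left(3 + \frac{1}{2 + \left(-5\right) \left(-2\right) \left(-2\right)}\right)\right)^{2} = \left(343 - \left(3 + \frac{1}{2 + 10 \left(-2\right)}\right)\right)^{2} = \left(343 - \left(3 + \frac{1}{2 - 20}\right)\right)^{2} = \left(343 - \frac{53}{18}\right)^{2} = \left(\frac{6121}{18}\right)^{2} = \frac{37466641}{324}$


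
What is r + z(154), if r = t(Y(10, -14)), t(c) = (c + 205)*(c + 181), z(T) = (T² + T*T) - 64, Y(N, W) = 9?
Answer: 88028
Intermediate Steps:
z(T) = -64 + 2*T² (z(T) = (T² + T²) - 64 = 2*T² - 64 = -64 + 2*T²)
t(c) = (181 + c)*(205 + c) (t(c) = (205 + c)*(181 + c) = (181 + c)*(205 + c))
r = 40660 (r = 37105 + 9² + 386*9 = 37105 + 81 + 3474 = 40660)
r + z(154) = 40660 + (-64 + 2*154²) = 40660 + (-64 + 2*23716) = 40660 + (-64 + 47432) = 40660 + 47368 = 88028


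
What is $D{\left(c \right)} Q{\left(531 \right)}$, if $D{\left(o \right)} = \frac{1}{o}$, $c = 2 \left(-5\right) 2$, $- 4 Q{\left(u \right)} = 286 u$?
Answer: $\frac{75933}{40} \approx 1898.3$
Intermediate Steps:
$Q{\left(u \right)} = - \frac{143 u}{2}$ ($Q{\left(u \right)} = - \frac{286 u}{4} = - \frac{143 u}{2}$)
$c = -20$ ($c = \left(-10\right) 2 = -20$)
$D{\left(c \right)} Q{\left(531 \right)} = \frac{\left(- \frac{143}{2}\right) 531}{-20} = \left(- \frac{1}{20}\right) \left(- \frac{75933}{2}\right) = \frac{75933}{40}$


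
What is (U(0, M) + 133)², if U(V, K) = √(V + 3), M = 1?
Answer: (133 + √3)² ≈ 18153.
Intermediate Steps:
U(V, K) = √(3 + V)
(U(0, M) + 133)² = (√(3 + 0) + 133)² = (√3 + 133)² = (133 + √3)²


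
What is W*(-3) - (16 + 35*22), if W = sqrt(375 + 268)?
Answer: -786 - 3*sqrt(643) ≈ -862.07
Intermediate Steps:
W = sqrt(643) ≈ 25.357
W*(-3) - (16 + 35*22) = sqrt(643)*(-3) - (16 + 35*22) = -3*sqrt(643) - (16 + 770) = -3*sqrt(643) - 1*786 = -3*sqrt(643) - 786 = -786 - 3*sqrt(643)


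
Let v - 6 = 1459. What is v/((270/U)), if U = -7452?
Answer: -40434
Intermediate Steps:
v = 1465 (v = 6 + 1459 = 1465)
v/((270/U)) = 1465/((270/(-7452))) = 1465/((270*(-1/7452))) = 1465/(-5/138) = 1465*(-138/5) = -40434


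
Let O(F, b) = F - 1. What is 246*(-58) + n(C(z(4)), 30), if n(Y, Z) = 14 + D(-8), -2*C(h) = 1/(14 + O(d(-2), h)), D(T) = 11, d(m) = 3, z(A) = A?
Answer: -14243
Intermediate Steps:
O(F, b) = -1 + F
C(h) = -1/32 (C(h) = -1/(2*(14 + (-1 + 3))) = -1/(2*(14 + 2)) = -½/16 = -½*1/16 = -1/32)
n(Y, Z) = 25 (n(Y, Z) = 14 + 11 = 25)
246*(-58) + n(C(z(4)), 30) = 246*(-58) + 25 = -14268 + 25 = -14243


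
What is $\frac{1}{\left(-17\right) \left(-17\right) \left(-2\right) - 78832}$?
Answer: $- \frac{1}{79410} \approx -1.2593 \cdot 10^{-5}$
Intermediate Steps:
$\frac{1}{\left(-17\right) \left(-17\right) \left(-2\right) - 78832} = \frac{1}{289 \left(-2\right) - 78832} = \frac{1}{-578 - 78832} = \frac{1}{-79410} = - \frac{1}{79410}$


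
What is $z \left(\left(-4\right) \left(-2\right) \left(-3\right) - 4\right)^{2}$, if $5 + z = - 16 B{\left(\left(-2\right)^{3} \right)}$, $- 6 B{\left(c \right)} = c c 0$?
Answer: $-3920$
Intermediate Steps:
$B{\left(c \right)} = 0$ ($B{\left(c \right)} = - \frac{c c 0}{6} = - \frac{c^{2} \cdot 0}{6} = \left(- \frac{1}{6}\right) 0 = 0$)
$z = -5$ ($z = -5 - 0 = -5 + 0 = -5$)
$z \left(\left(-4\right) \left(-2\right) \left(-3\right) - 4\right)^{2} = - 5 \left(\left(-4\right) \left(-2\right) \left(-3\right) - 4\right)^{2} = - 5 \left(8 \left(-3\right) - 4\right)^{2} = - 5 \left(-24 - 4\right)^{2} = - 5 \left(-28\right)^{2} = \left(-5\right) 784 = -3920$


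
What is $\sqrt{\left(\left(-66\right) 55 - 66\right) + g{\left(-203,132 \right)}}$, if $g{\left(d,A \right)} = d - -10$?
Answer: $i \sqrt{3889} \approx 62.362 i$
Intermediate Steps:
$g{\left(d,A \right)} = 10 + d$ ($g{\left(d,A \right)} = d + 10 = 10 + d$)
$\sqrt{\left(\left(-66\right) 55 - 66\right) + g{\left(-203,132 \right)}} = \sqrt{\left(\left(-66\right) 55 - 66\right) + \left(10 - 203\right)} = \sqrt{\left(-3630 - 66\right) - 193} = \sqrt{-3696 - 193} = \sqrt{-3889} = i \sqrt{3889}$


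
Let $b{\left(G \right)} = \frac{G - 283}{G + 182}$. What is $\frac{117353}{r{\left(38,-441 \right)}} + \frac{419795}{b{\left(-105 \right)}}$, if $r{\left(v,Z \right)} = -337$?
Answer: $- \frac{10938793419}{130756} \approx -83658.0$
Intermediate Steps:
$b{\left(G \right)} = \frac{-283 + G}{182 + G}$
$\frac{117353}{r{\left(38,-441 \right)}} + \frac{419795}{b{\left(-105 \right)}} = \frac{117353}{-337} + \frac{419795}{\frac{1}{182 - 105} \left(-283 - 105\right)} = 117353 \left(- \frac{1}{337}\right) + \frac{419795}{\frac{1}{77} \left(-388\right)} = - \frac{117353}{337} + \frac{419795}{\frac{1}{77} \left(-388\right)} = - \frac{117353}{337} + \frac{419795}{- \frac{388}{77}} = - \frac{117353}{337} + 419795 \left(- \frac{77}{388}\right) = - \frac{117353}{337} - \frac{32324215}{388} = - \frac{10938793419}{130756}$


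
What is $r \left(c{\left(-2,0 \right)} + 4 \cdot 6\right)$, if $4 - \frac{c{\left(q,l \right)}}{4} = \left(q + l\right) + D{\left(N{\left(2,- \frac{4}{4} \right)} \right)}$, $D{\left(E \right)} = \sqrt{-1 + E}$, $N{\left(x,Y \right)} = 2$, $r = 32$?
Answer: $1408$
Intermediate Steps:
$c{\left(q,l \right)} = 12 - 4 l - 4 q$ ($c{\left(q,l \right)} = 16 - 4 \left(\left(q + l\right) + \sqrt{-1 + 2}\right) = 16 - 4 \left(\left(l + q\right) + \sqrt{1}\right) = 16 - 4 \left(\left(l + q\right) + 1\right) = 16 - 4 \left(1 + l + q\right) = 16 - \left(4 + 4 l + 4 q\right) = 12 - 4 l - 4 q$)
$r \left(c{\left(-2,0 \right)} + 4 \cdot 6\right) = 32 \left(\left(12 - 0 - -8\right) + 4 \cdot 6\right) = 32 \left(\left(12 + 0 + 8\right) + 24\right) = 32 \left(20 + 24\right) = 32 \cdot 44 = 1408$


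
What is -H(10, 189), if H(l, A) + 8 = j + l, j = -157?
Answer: 155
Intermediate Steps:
H(l, A) = -165 + l (H(l, A) = -8 + (-157 + l) = -165 + l)
-H(10, 189) = -(-165 + 10) = -1*(-155) = 155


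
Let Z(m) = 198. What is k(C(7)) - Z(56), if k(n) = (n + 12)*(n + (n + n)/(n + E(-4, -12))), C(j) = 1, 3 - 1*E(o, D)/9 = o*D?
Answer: -37383/202 ≈ -185.06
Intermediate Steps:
E(o, D) = 27 - 9*D*o (E(o, D) = 27 - 9*o*D = 27 - 9*D*o)
k(n) = (12 + n)*(n + 2*n/(-405 + n)) (k(n) = (n + 12)*(n + (n + n)/(n + (27 - 9*(-12)*(-4)))) = (12 + n)*(n + (2*n)/(n + (27 - 432))) = (12 + n)*(n + (2*n)/(n - 405)) = (12 + n)*(n + (2*n)/(-405 + n)) = (12 + n)*(n + 2*n/(-405 + n)))
k(C(7)) - Z(56) = 1*(-4836 + 1² - 391*1)/(-405 + 1) - 1*198 = 1*(-4836 + 1 - 391)/(-404) - 198 = 1*(-1/404)*(-5226) - 198 = 2613/202 - 198 = -37383/202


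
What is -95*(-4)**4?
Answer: -24320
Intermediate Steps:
-95*(-4)**4 = -95*256 = -24320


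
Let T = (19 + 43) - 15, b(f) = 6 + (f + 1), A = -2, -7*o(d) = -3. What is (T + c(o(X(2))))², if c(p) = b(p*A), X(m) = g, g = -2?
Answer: 138384/49 ≈ 2824.2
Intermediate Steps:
X(m) = -2
o(d) = 3/7 (o(d) = -⅐*(-3) = 3/7)
b(f) = 7 + f (b(f) = 6 + (1 + f) = 7 + f)
T = 47 (T = 62 - 15 = 47)
c(p) = 7 - 2*p (c(p) = 7 + p*(-2) = 7 - 2*p)
(T + c(o(X(2))))² = (47 + (7 - 2*3/7))² = (47 + (7 - 6/7))² = (47 + 43/7)² = (372/7)² = 138384/49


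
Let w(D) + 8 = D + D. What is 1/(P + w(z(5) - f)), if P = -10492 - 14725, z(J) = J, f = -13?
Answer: -1/25189 ≈ -3.9700e-5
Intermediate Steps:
P = -25217
w(D) = -8 + 2*D (w(D) = -8 + (D + D) = -8 + 2*D)
1/(P + w(z(5) - f)) = 1/(-25217 + (-8 + 2*(5 - 1*(-13)))) = 1/(-25217 + (-8 + 2*(5 + 13))) = 1/(-25217 + (-8 + 2*18)) = 1/(-25217 + (-8 + 36)) = 1/(-25217 + 28) = 1/(-25189) = -1/25189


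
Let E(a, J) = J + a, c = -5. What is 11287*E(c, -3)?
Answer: -90296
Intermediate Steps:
11287*E(c, -3) = 11287*(-3 - 5) = 11287*(-8) = -90296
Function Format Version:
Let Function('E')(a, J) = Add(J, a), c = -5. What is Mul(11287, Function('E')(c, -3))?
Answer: -90296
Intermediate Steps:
Mul(11287, Function('E')(c, -3)) = Mul(11287, Add(-3, -5)) = Mul(11287, -8) = -90296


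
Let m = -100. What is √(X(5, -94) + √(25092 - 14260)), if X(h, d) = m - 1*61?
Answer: √(-161 + 4*√677) ≈ 7.5447*I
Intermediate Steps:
X(h, d) = -161 (X(h, d) = -100 - 1*61 = -100 - 61 = -161)
√(X(5, -94) + √(25092 - 14260)) = √(-161 + √(25092 - 14260)) = √(-161 + √10832) = √(-161 + 4*√677)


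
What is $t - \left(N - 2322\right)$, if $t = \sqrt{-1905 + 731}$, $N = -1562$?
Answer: $3884 + i \sqrt{1174} \approx 3884.0 + 34.264 i$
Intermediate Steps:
$t = i \sqrt{1174}$ ($t = \sqrt{-1174} = i \sqrt{1174} \approx 34.264 i$)
$t - \left(N - 2322\right) = i \sqrt{1174} - \left(-1562 - 2322\right) = i \sqrt{1174} - -3884 = i \sqrt{1174} + 3884 = 3884 + i \sqrt{1174}$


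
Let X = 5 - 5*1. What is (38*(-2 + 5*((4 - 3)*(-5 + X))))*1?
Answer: -1026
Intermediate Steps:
X = 0 (X = 5 - 5 = 0)
(38*(-2 + 5*((4 - 3)*(-5 + X))))*1 = (38*(-2 + 5*((4 - 3)*(-5 + 0))))*1 = (38*(-2 + 5*(1*(-5))))*1 = (38*(-2 + 5*(-5)))*1 = (38*(-2 - 25))*1 = (38*(-27))*1 = -1026*1 = -1026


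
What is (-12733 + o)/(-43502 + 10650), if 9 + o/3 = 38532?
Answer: -25709/8213 ≈ -3.1303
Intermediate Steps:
o = 115569 (o = -27 + 3*38532 = -27 + 115596 = 115569)
(-12733 + o)/(-43502 + 10650) = (-12733 + 115569)/(-43502 + 10650) = 102836/(-32852) = 102836*(-1/32852) = -25709/8213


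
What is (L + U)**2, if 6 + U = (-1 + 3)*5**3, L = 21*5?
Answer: 121801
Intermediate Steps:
L = 105
U = 244 (U = -6 + (-1 + 3)*5**3 = -6 + 2*125 = -6 + 250 = 244)
(L + U)**2 = (105 + 244)**2 = 349**2 = 121801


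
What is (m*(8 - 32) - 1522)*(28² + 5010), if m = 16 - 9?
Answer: -9791860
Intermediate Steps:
m = 7
(m*(8 - 32) - 1522)*(28² + 5010) = (7*(8 - 32) - 1522)*(28² + 5010) = (7*(-24) - 1522)*(784 + 5010) = (-168 - 1522)*5794 = -1690*5794 = -9791860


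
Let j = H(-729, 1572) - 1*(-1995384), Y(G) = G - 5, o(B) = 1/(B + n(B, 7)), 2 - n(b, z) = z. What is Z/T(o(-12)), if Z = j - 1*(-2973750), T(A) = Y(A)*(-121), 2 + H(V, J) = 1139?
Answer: 84494607/10406 ≈ 8119.8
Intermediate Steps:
n(b, z) = 2 - z
o(B) = 1/(-5 + B) (o(B) = 1/(B + (2 - 1*7)) = 1/(B + (2 - 7)) = 1/(B - 5) = 1/(-5 + B))
Y(G) = -5 + G
H(V, J) = 1137 (H(V, J) = -2 + 1139 = 1137)
j = 1996521 (j = 1137 - 1*(-1995384) = 1137 + 1995384 = 1996521)
T(A) = 605 - 121*A (T(A) = (-5 + A)*(-121) = 605 - 121*A)
Z = 4970271 (Z = 1996521 - 1*(-2973750) = 1996521 + 2973750 = 4970271)
Z/T(o(-12)) = 4970271/(605 - 121/(-5 - 12)) = 4970271/(605 - 121/(-17)) = 4970271/(605 - 121*(-1/17)) = 4970271/(605 + 121/17) = 4970271/(10406/17) = 4970271*(17/10406) = 84494607/10406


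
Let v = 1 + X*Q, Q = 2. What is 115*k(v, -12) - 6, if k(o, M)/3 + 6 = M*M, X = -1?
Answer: 47604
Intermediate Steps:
v = -1 (v = 1 - 1*2 = 1 - 2 = -1)
k(o, M) = -18 + 3*M² (k(o, M) = -18 + 3*(M*M) = -18 + 3*M²)
115*k(v, -12) - 6 = 115*(-18 + 3*(-12)²) - 6 = 115*(-18 + 3*144) - 6 = 115*(-18 + 432) - 6 = 115*414 - 6 = 47610 - 6 = 47604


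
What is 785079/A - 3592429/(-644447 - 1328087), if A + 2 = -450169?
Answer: 2541197599/32888059382 ≈ 0.077268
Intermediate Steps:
A = -450171 (A = -2 - 450169 = -450171)
785079/A - 3592429/(-644447 - 1328087) = 785079/(-450171) - 3592429/(-644447 - 1328087) = 785079*(-1/450171) - 3592429/(-1972534) = -29077/16673 - 3592429*(-1/1972534) = -29077/16673 + 3592429/1972534 = 2541197599/32888059382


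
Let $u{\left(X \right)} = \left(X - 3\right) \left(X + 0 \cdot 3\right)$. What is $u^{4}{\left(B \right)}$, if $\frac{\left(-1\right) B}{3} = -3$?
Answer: $8503056$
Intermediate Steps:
$B = 9$ ($B = \left(-3\right) \left(-3\right) = 9$)
$u{\left(X \right)} = X \left(-3 + X\right)$ ($u{\left(X \right)} = \left(-3 + X\right) \left(X + 0\right) = \left(-3 + X\right) X = X \left(-3 + X\right)$)
$u^{4}{\left(B \right)} = \left(9 \left(-3 + 9\right)\right)^{4} = \left(9 \cdot 6\right)^{4} = 54^{4} = 8503056$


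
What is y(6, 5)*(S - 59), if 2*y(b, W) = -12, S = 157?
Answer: -588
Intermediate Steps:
y(b, W) = -6 (y(b, W) = (1/2)*(-12) = -6)
y(6, 5)*(S - 59) = -6*(157 - 59) = -6*98 = -588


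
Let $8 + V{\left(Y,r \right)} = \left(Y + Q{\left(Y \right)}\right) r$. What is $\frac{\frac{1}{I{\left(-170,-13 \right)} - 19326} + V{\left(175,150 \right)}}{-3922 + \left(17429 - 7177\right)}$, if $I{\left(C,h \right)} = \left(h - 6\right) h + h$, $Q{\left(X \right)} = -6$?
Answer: $\frac{483829463}{120852360} \approx 4.0035$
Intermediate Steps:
$I{\left(C,h \right)} = h + h \left(-6 + h\right)$ ($I{\left(C,h \right)} = \left(h - 6\right) h + h = \left(-6 + h\right) h + h = h \left(-6 + h\right) + h = h + h \left(-6 + h\right)$)
$V{\left(Y,r \right)} = -8 + r \left(-6 + Y\right)$ ($V{\left(Y,r \right)} = -8 + \left(Y - 6\right) r = -8 + \left(-6 + Y\right) r = -8 + r \left(-6 + Y\right)$)
$\frac{\frac{1}{I{\left(-170,-13 \right)} - 19326} + V{\left(175,150 \right)}}{-3922 + \left(17429 - 7177\right)} = \frac{\frac{1}{- 13 \left(-5 - 13\right) - 19326} - -25342}{-3922 + \left(17429 - 7177\right)} = \frac{\frac{1}{\left(-13\right) \left(-18\right) - 19326} - -25342}{-3922 + 10252} = \frac{\frac{1}{234 - 19326} + 25342}{6330} = \left(\frac{1}{-19092} + 25342\right) \frac{1}{6330} = \left(- \frac{1}{19092} + 25342\right) \frac{1}{6330} = \frac{483829463}{19092} \cdot \frac{1}{6330} = \frac{483829463}{120852360}$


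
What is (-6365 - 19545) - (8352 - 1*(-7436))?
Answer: -41698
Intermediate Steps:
(-6365 - 19545) - (8352 - 1*(-7436)) = -25910 - (8352 + 7436) = -25910 - 1*15788 = -25910 - 15788 = -41698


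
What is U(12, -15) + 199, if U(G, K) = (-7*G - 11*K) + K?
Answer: 265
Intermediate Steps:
U(G, K) = -10*K - 7*G (U(G, K) = (-11*K - 7*G) + K = -10*K - 7*G)
U(12, -15) + 199 = (-10*(-15) - 7*12) + 199 = (150 - 84) + 199 = 66 + 199 = 265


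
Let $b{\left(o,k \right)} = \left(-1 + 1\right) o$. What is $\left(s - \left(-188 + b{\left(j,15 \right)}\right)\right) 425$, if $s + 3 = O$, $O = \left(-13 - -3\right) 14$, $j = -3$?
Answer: $19125$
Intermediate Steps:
$b{\left(o,k \right)} = 0$ ($b{\left(o,k \right)} = 0 o = 0$)
$O = -140$ ($O = \left(-13 + 3\right) 14 = \left(-10\right) 14 = -140$)
$s = -143$ ($s = -3 - 140 = -143$)
$\left(s - \left(-188 + b{\left(j,15 \right)}\right)\right) 425 = \left(-143 + \left(188 - 0\right)\right) 425 = \left(-143 + \left(188 + 0\right)\right) 425 = \left(-143 + 188\right) 425 = 45 \cdot 425 = 19125$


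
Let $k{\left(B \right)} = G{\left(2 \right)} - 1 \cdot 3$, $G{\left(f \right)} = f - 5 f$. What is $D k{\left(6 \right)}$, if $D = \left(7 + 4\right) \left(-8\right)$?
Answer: $968$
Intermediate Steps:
$G{\left(f \right)} = - 4 f$
$D = -88$ ($D = 11 \left(-8\right) = -88$)
$k{\left(B \right)} = -11$ ($k{\left(B \right)} = \left(-4\right) 2 - 1 \cdot 3 = -8 - 3 = -11$)
$D k{\left(6 \right)} = \left(-88\right) \left(-11\right) = 968$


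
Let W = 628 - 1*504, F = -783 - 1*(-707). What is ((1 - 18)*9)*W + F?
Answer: -19048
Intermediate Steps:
F = -76 (F = -783 + 707 = -76)
W = 124 (W = 628 - 504 = 124)
((1 - 18)*9)*W + F = ((1 - 18)*9)*124 - 76 = -17*9*124 - 76 = -153*124 - 76 = -18972 - 76 = -19048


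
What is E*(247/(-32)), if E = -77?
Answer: 19019/32 ≈ 594.34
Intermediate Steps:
E*(247/(-32)) = -19019/(-32) = -19019*(-1)/32 = -77*(-247/32) = 19019/32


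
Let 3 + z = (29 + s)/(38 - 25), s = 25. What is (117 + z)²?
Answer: 2359296/169 ≈ 13960.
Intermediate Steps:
z = 15/13 (z = -3 + (29 + 25)/(38 - 25) = -3 + 54/13 = 15/13 ≈ 1.1538)
(117 + z)² = (117 + 15/13)² = (1536/13)² = 2359296/169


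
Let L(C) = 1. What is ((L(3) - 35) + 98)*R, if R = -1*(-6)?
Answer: 384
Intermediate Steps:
R = 6
((L(3) - 35) + 98)*R = ((1 - 35) + 98)*6 = (-34 + 98)*6 = 64*6 = 384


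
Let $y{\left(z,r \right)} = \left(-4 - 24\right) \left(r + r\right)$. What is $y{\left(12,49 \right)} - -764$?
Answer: $-1980$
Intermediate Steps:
$y{\left(z,r \right)} = - 56 r$ ($y{\left(z,r \right)} = - 28 \cdot 2 r = - 56 r$)
$y{\left(12,49 \right)} - -764 = \left(-56\right) 49 - -764 = -2744 + 764 = -1980$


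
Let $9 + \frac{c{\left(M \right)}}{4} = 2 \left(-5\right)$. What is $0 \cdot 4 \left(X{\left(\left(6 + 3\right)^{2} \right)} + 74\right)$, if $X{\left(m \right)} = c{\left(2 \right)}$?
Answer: $0$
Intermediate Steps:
$c{\left(M \right)} = -76$ ($c{\left(M \right)} = -36 + 4 \cdot 2 \left(-5\right) = -36 + 4 \left(-10\right) = -36 - 40 = -76$)
$X{\left(m \right)} = -76$
$0 \cdot 4 \left(X{\left(\left(6 + 3\right)^{2} \right)} + 74\right) = 0 \cdot 4 \left(-76 + 74\right) = 0 \left(-2\right) = 0$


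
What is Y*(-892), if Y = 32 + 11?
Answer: -38356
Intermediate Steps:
Y = 43
Y*(-892) = 43*(-892) = -38356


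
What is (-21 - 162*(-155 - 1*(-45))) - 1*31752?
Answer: -13953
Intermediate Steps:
(-21 - 162*(-155 - 1*(-45))) - 1*31752 = (-21 - 162*(-155 + 45)) - 31752 = (-21 - 162*(-110)) - 31752 = (-21 + 17820) - 31752 = 17799 - 31752 = -13953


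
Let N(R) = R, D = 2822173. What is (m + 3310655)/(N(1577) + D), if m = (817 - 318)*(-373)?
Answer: 1562264/1411875 ≈ 1.1065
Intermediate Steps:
m = -186127 (m = 499*(-373) = -186127)
(m + 3310655)/(N(1577) + D) = (-186127 + 3310655)/(1577 + 2822173) = 3124528/2823750 = 3124528*(1/2823750) = 1562264/1411875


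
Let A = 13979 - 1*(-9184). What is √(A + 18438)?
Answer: 7*√849 ≈ 203.96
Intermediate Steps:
A = 23163 (A = 13979 + 9184 = 23163)
√(A + 18438) = √(23163 + 18438) = √41601 = 7*√849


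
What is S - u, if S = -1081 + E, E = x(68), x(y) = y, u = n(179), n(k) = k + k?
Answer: -1371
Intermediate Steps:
n(k) = 2*k
u = 358 (u = 2*179 = 358)
E = 68
S = -1013 (S = -1081 + 68 = -1013)
S - u = -1013 - 1*358 = -1013 - 358 = -1371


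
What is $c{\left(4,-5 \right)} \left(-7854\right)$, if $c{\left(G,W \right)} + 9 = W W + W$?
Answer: $-86394$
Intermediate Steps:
$c{\left(G,W \right)} = -9 + W + W^{2}$ ($c{\left(G,W \right)} = -9 + \left(W W + W\right) = -9 + \left(W^{2} + W\right) = -9 + \left(W + W^{2}\right) = -9 + W + W^{2}$)
$c{\left(4,-5 \right)} \left(-7854\right) = \left(-9 - 5 + \left(-5\right)^{2}\right) \left(-7854\right) = \left(-9 - 5 + 25\right) \left(-7854\right) = 11 \left(-7854\right) = -86394$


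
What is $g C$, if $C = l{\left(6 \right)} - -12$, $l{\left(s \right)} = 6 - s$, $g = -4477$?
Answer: $-53724$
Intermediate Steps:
$C = 12$ ($C = \left(6 - 6\right) - -12 = \left(6 - 6\right) + 12 = 0 + 12 = 12$)
$g C = \left(-4477\right) 12 = -53724$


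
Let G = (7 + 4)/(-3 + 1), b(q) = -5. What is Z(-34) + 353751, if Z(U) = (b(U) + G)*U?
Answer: 354108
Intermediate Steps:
G = -11/2 (G = 11/(-2) = 11*(-½) = -11/2 ≈ -5.5000)
Z(U) = -21*U/2 (Z(U) = (-5 - 11/2)*U = -21*U/2)
Z(-34) + 353751 = -21/2*(-34) + 353751 = 357 + 353751 = 354108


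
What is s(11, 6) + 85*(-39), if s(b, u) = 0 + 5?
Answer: -3310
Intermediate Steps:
s(b, u) = 5
s(11, 6) + 85*(-39) = 5 + 85*(-39) = 5 - 3315 = -3310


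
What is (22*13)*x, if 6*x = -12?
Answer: -572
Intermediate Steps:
x = -2 (x = (⅙)*(-12) = -2)
(22*13)*x = (22*13)*(-2) = 286*(-2) = -572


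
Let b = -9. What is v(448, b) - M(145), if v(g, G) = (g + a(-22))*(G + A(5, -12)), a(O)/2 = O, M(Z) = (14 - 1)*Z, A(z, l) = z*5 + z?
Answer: 6599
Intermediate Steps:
A(z, l) = 6*z (A(z, l) = 5*z + z = 6*z)
M(Z) = 13*Z
a(O) = 2*O
v(g, G) = (-44 + g)*(30 + G) (v(g, G) = (g + 2*(-22))*(G + 6*5) = (g - 44)*(G + 30) = (-44 + g)*(30 + G))
v(448, b) - M(145) = (-1320 - 44*(-9) + 30*448 - 9*448) - 13*145 = (-1320 + 396 + 13440 - 4032) - 1*1885 = 8484 - 1885 = 6599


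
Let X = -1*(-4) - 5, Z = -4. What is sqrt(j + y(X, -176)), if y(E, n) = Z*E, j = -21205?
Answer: I*sqrt(21201) ≈ 145.61*I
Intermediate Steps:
X = -1 (X = 4 - 5 = -1)
y(E, n) = -4*E
sqrt(j + y(X, -176)) = sqrt(-21205 - 4*(-1)) = sqrt(-21205 + 4) = sqrt(-21201) = I*sqrt(21201)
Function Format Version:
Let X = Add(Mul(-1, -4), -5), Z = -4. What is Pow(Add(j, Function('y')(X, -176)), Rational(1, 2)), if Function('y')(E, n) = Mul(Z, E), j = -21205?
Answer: Mul(I, Pow(21201, Rational(1, 2))) ≈ Mul(145.61, I)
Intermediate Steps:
X = -1 (X = Add(4, -5) = -1)
Function('y')(E, n) = Mul(-4, E)
Pow(Add(j, Function('y')(X, -176)), Rational(1, 2)) = Pow(Add(-21205, Mul(-4, -1)), Rational(1, 2)) = Pow(Add(-21205, 4), Rational(1, 2)) = Pow(-21201, Rational(1, 2)) = Mul(I, Pow(21201, Rational(1, 2)))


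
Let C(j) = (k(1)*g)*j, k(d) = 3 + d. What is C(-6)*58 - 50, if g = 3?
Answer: -4226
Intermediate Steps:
C(j) = 12*j (C(j) = ((3 + 1)*3)*j = (4*3)*j = 12*j)
C(-6)*58 - 50 = (12*(-6))*58 - 50 = -72*58 - 50 = -4176 - 50 = -4226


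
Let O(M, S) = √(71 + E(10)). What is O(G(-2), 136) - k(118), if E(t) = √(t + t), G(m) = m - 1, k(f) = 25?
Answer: -25 + √(71 + 2*√5) ≈ -16.313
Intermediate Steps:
G(m) = -1 + m
E(t) = √2*√t (E(t) = √(2*t) = √2*√t)
O(M, S) = √(71 + 2*√5) (O(M, S) = √(71 + √2*√10) = √(71 + 2*√5))
O(G(-2), 136) - k(118) = √(71 + 2*√5) - 1*25 = √(71 + 2*√5) - 25 = -25 + √(71 + 2*√5)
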